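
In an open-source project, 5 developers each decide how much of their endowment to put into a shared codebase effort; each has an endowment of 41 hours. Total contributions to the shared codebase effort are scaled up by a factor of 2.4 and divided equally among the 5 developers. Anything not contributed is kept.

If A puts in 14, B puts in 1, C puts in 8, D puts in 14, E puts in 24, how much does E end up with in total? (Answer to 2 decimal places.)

Total contributed: 14 + 1 + 8 + 14 + 24 = 61.
Each receives 2.4 × 61 / 5 = 29.28 from the shared codebase effort.
E keeps 41 − 24 = 17, so E's payoff is 17 + 29.28 = 46.28.

46.28 hours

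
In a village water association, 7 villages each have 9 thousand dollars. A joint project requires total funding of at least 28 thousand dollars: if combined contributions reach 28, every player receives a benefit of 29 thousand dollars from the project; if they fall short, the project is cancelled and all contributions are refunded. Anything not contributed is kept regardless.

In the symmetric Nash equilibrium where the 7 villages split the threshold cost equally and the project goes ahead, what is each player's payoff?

34 thousand dollars

Equal share of the threshold: 28/7 = 4.
At this profile no one gains by cutting their contribution: any cut drops the total below 28, the project is cancelled, contributions are refunded, and the deviator ends with 9, which is less than 9 − 4 + 29 = 34. Contributing more than 4 just wastes the excess. So contributing exactly 4 is a best response.
Each player's payoff: 9 − 4 + 29 = 34.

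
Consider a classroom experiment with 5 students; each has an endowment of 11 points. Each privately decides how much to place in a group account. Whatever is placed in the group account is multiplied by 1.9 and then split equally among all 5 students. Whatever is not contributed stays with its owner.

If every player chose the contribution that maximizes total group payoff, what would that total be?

104.50 points

Each contributed unit returns 1.900 to the group as a whole (0.3800 to each of 5 players), which exceeds 1, so the social optimum is full contribution: group total = 1.900 × 55 = 104.50.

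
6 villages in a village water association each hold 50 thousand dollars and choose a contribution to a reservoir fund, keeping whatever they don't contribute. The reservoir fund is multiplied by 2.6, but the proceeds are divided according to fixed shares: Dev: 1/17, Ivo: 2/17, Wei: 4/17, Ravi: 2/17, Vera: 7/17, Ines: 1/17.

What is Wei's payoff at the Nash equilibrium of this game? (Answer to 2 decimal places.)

Player j's private return per contributed unit is 2.6 × (j's share). Contributing is weakly dominant for j when that share is at least 1/2.6 = 0.3846, and contributing 0 is dominant otherwise.
Only Vera (7/17) clears that bar, contributing 50; the remaining 5 contribute 0. Total contributed: 50.
Wei keeps 50 and receives 2.6 × 50 × 4/17 = 30.59 from the reservoir fund, for a payoff of 80.59.

80.59 thousand dollars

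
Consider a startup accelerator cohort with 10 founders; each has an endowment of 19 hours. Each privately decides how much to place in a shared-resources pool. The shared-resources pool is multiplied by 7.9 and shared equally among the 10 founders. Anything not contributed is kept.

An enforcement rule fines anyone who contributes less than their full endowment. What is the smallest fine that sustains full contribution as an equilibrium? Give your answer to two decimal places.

Given the others contribute fully, the best deviation is to contribute 0 (any partial contribution still incurs the fine and gives up units whose private return 0.7900 is below 1).
Deviating from 19 to 0 saves 19 hours but forfeits the deviator's share of the drop in the shared-resources pool: 7.9/10 × 19 = 15.01.
So the deviation gain is 19 − 15.01 = 3.99, and the fine must be at least 3.99 hours to wipe it out.

3.99 hours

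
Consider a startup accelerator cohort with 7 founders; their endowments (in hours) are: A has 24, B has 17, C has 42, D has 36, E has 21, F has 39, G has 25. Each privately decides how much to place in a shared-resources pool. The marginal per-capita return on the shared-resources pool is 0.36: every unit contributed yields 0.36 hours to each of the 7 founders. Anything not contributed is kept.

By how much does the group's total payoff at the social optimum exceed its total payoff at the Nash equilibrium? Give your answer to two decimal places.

The private return per contributed unit is 0.36 < 1 for everyone, so the Nash equilibrium is zero contribution and the group total is Σ E_j = 24 + 17 + 42 + 36 + 21 + 39 + 25 = 204.
Each contributed unit returns 2.520 to the group, so the social optimum is full contribution by everyone: group total = 2.520 × 204 = 514.08.
Efficiency loss = (2.520 − 1) × 204 = 310.08.

310.08 hours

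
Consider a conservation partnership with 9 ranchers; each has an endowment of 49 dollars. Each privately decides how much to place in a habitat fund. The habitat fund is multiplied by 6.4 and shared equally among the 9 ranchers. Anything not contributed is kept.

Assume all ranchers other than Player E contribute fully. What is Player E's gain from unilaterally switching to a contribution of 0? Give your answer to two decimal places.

14.16 dollars

Switching from a contribution of 49 to 0 lets Player E keep an extra 49 dollars, but lowers the habitat fund by 49, which costs Player E their own share of that drop: 6.4/9 × 49 = 34.84.
Net gain = 49 − 34.84 = 14.16. The private return per contributed unit (0.7111) is below 1, so free-riding is indeed the best response regardless of what the others do.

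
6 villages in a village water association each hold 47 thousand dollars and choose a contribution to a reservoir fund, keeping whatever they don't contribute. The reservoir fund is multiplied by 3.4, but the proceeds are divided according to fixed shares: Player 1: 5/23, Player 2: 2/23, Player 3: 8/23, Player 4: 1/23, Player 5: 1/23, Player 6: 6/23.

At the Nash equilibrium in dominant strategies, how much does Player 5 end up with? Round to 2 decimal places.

Each unit j contributes comes back to j as 3.4 × (j's share), so j prefers to contribute only if that share exceeds 1/3.4 = 0.2941; otherwise keeping the unit dominates.
The only share above 0.2941 is Player 3's 8/23, contributing 47; the remaining 5 contribute 0. Total contributed: 47.
Player 5 keeps 47 and receives 3.4 × 47 × 1/23 = 6.95 from the reservoir fund, for a payoff of 53.95.

53.95 thousand dollars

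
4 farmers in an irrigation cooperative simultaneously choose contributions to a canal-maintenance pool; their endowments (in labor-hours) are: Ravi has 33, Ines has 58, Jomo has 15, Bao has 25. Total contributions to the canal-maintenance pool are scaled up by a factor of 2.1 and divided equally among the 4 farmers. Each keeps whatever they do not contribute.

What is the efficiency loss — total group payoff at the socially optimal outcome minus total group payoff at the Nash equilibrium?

144.10 labor-hours

The private return per contributed unit is 2.1/4 = 0.5250 < 1 for every player regardless of endowment, so the Nash equilibrium is zero contribution and the group total is Σ E_j = 33 + 58 + 15 + 25 = 131.
Each contributed unit returns 2.100 to the group, so the social optimum is full contribution by everyone: group total = 2.100 × 131 = 275.10.
Efficiency loss = (2.100 − 1) × 131 = 144.10.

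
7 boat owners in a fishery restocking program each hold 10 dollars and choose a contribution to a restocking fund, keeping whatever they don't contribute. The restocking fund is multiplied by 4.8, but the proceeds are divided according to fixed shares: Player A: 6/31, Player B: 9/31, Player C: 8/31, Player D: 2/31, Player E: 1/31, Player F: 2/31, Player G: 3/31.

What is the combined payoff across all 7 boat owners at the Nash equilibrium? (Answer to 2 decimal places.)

For player j, contributing a unit is worthwhile iff 4.8 × (j's share) ≥ 1, i.e. iff j's share is at least 0.2083.
Player B and Player C are above the threshold, contributing 10 each; the remaining 5 contribute 0. Total contributed: 20.
The restocking fund pays out 4.8 × 20 = 96.00 in total (split across the unequal shares, but the aggregate is all that matters for the group sum).
The 5 free-riders keep 10 each, adding 50. Group total = 50 + 96.00 = 146.00.

146.00 dollars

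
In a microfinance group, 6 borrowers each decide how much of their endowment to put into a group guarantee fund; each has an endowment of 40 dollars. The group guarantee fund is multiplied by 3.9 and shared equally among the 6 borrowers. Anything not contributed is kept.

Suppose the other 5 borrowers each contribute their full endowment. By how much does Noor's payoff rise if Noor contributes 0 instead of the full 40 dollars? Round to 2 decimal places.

14.00 dollars

Switching from a contribution of 40 to 0 lets Noor keep an extra 40 dollars, but lowers the group guarantee fund by 40, which costs Noor their own share of that drop: 3.9/6 × 40 = 26.00.
Net gain = 40 − 26.00 = 14.00. The private return per contributed unit (0.6500) is below 1, so free-riding is indeed the best response regardless of what the others do.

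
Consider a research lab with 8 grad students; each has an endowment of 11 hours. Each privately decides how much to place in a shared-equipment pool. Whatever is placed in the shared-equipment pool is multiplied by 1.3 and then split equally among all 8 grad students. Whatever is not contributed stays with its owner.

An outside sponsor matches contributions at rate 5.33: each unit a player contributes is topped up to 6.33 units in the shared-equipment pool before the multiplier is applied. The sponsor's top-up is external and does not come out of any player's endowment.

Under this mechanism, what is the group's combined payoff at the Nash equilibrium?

With the mechanism, a contributed unit returns 1.3 × 6.33 / 8 = 1.0286 per unit of net cost to the contributor — now above 1 — so contributing fully is weakly dominant for every player.
At the Nash equilibrium everyone contributes 11. Group total payoff = 1.3 × 6.33 × 88 = 724.15.

724.15 hours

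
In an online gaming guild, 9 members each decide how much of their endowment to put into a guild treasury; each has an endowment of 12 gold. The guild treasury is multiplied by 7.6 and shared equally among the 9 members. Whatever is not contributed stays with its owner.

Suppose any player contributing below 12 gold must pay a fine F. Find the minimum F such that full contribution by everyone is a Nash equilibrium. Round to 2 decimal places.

1.87 gold

Given the others contribute fully, the best deviation is to contribute 0 (any partial contribution still incurs the fine and gives up units whose private return 0.8444 is below 1).
Deviating from 12 to 0 saves 12 gold but forfeits the deviator's share of the drop in the guild treasury: 7.6/9 × 12 = 10.13.
So the deviation gain is 12 − 10.13 = 1.87, and the fine must be at least 1.87 gold to wipe it out.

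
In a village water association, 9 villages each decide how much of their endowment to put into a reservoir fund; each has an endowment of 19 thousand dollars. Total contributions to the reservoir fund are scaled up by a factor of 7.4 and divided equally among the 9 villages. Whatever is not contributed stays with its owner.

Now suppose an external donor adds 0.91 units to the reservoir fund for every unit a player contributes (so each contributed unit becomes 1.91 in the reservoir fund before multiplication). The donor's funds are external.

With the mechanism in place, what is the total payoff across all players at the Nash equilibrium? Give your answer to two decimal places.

With the mechanism, a contributed unit returns 7.4 × 1.91 / 9 = 1.5704 per unit of net cost to the contributor — now above 1 — so contributing fully is weakly dominant for every player.
At the Nash equilibrium everyone contributes 19. Group total payoff = 7.4 × 1.91 × 171 = 2416.91.

2416.91 thousand dollars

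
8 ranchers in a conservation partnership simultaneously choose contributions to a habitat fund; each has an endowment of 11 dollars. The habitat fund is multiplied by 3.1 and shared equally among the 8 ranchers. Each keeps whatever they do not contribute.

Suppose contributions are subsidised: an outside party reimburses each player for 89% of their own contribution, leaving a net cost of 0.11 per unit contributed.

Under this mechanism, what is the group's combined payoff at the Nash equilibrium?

With the mechanism, a contributed unit returns (3.1/8) / 0.11 = 3.5227 per unit of net cost to the contributor — now above 1 — so contributing fully is weakly dominant for every player.
So the Nash equilibrium is full contribution by all 8; the group earns 8 × (11 × 0.89 + 3.1 × 11) = 351.12.

351.12 dollars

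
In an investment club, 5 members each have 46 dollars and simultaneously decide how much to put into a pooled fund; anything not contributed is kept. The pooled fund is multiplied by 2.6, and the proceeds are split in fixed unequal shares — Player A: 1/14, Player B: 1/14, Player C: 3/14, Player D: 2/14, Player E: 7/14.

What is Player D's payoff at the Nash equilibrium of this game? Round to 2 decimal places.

63.09 dollars

Player j's private return per contributed unit is 2.6 × (j's share). Contributing is weakly dominant for j when that share is at least 1/2.6 = 0.3846, and contributing 0 is dominant otherwise.
Only Player E (7/14) clears that bar, contributing 46; the remaining 4 contribute 0. Total contributed: 46.
Player D keeps 46 and receives 2.6 × 46 × 2/14 = 17.09 from the pooled fund, for a payoff of 63.09.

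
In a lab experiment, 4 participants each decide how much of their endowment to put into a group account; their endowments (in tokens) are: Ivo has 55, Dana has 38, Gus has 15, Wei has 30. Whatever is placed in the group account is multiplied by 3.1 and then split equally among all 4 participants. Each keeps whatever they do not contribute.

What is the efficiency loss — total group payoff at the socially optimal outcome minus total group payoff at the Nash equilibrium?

The private return per contributed unit is 3.1/4 = 0.7750 < 1 for every player regardless of endowment, so the Nash equilibrium is zero contribution and the group total is Σ E_j = 55 + 38 + 15 + 30 = 138.
Each contributed unit returns 3.100 to the group, so the social optimum is full contribution by everyone: group total = 3.100 × 138 = 427.80.
Efficiency loss = (3.100 − 1) × 138 = 289.80.

289.80 tokens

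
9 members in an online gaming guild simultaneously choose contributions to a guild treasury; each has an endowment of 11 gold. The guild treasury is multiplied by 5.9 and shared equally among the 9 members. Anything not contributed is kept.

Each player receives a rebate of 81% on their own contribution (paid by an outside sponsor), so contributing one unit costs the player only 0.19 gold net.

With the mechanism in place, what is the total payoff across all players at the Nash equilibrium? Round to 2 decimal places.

664.29 gold

The effective private return per unit is now (5.9/9) / 0.19 = 3.4503 > 1, so every player's dominant strategy flips to full contribution.
So the Nash equilibrium is full contribution by all 9; the group earns 9 × (11 × 0.81 + 5.9 × 11) = 664.29.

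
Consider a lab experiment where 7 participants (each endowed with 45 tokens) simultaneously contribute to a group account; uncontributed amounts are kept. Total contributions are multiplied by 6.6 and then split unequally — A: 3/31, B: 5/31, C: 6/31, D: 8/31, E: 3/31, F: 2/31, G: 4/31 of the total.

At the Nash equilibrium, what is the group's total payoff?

For player j, contributing a unit is worthwhile iff 6.6 × (j's share) ≥ 1, i.e. iff j's share is at least 0.1515.
The shares above 0.1515 belong to B, C and D, contributing 45 each; the remaining 4 contribute 0. Total contributed: 135.
The group account pays out 6.6 × 135 = 891.00 in total (split across the unequal shares, but the aggregate is all that matters for the group sum).
The 4 free-riders keep 45 each, adding 180. Group total = 180 + 891.00 = 1071.00.

1071.00 tokens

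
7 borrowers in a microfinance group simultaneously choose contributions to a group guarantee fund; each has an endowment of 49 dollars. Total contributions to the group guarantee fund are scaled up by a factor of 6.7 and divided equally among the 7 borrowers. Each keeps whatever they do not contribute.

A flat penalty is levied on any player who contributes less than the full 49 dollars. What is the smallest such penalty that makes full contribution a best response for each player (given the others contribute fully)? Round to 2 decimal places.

Given the others contribute fully, the best deviation is to contribute 0 (any partial contribution still incurs the fine and gives up units whose private return 0.9571 is below 1).
Deviating from 49 to 0 saves 49 dollars but forfeits the deviator's share of the drop in the group guarantee fund: 6.7/7 × 49 = 46.90.
So the deviation gain is 49 − 46.90 = 2.10, and the fine must be at least 2.10 dollars to wipe it out.

2.10 dollars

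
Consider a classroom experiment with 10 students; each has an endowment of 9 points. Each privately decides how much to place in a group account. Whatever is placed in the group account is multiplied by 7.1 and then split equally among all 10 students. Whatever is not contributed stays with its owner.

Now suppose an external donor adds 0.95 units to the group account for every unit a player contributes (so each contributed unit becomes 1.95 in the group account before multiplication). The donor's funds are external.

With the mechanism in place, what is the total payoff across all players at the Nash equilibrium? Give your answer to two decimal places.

The effective private return per unit is now 7.1 × 1.95 / 10 = 1.3845 > 1, so every player's dominant strategy flips to full contribution.
So the Nash equilibrium is full contribution by all 10; the group earns 7.1 × 1.95 × 90 = 1246.05.

1246.05 points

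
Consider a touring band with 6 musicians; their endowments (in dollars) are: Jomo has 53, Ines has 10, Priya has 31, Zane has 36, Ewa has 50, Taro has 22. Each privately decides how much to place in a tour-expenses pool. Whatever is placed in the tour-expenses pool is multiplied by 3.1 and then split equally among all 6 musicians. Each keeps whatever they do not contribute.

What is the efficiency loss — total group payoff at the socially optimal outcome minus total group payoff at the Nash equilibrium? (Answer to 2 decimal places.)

The private return per contributed unit is 3.1/6 = 0.5167 < 1 for every player regardless of endowment, so the Nash equilibrium is zero contribution and the group total is Σ E_j = 53 + 10 + 31 + 36 + 50 + 22 = 202.
Each contributed unit returns 3.100 to the group, so the social optimum is full contribution by everyone: group total = 3.100 × 202 = 626.20.
Efficiency loss = (3.100 − 1) × 202 = 424.20.

424.20 dollars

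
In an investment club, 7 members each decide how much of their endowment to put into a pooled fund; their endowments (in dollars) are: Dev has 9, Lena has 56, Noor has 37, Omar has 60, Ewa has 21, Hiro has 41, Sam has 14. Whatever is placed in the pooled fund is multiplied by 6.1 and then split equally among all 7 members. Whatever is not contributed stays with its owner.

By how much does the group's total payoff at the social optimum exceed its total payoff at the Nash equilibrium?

The private return per contributed unit is 6.1/7 = 0.8714 < 1 for every player regardless of endowment, so the Nash equilibrium is zero contribution and the group total is Σ E_j = 9 + 56 + 37 + 60 + 21 + 41 + 14 = 238.
Each contributed unit returns 6.100 to the group, so the social optimum is full contribution by everyone: group total = 6.100 × 238 = 1451.80.
Efficiency loss = (6.100 − 1) × 238 = 1213.80.

1213.80 dollars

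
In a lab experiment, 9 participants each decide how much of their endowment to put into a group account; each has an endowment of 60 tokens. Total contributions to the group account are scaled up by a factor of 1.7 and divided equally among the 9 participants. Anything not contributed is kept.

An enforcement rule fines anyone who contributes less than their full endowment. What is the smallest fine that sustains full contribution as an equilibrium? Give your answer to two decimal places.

Given the others contribute fully, the best deviation is to contribute 0 (any partial contribution still incurs the fine and gives up units whose private return 0.1889 is below 1).
Deviating from 60 to 0 saves 60 tokens but forfeits the deviator's share of the drop in the group account: 1.7/9 × 60 = 11.33.
So the deviation gain is 60 − 11.33 = 48.67, and the fine must be at least 48.67 tokens to wipe it out.

48.67 tokens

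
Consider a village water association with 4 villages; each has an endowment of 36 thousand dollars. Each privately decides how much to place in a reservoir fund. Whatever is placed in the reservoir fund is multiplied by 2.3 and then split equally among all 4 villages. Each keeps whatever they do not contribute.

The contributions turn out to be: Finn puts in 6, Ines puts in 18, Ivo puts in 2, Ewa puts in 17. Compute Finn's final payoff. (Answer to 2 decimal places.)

Total contributed: 6 + 18 + 2 + 17 = 43.
Each receives 2.3 × 43 / 4 = 24.73 from the reservoir fund.
Finn keeps 36 − 6 = 30, so Finn's payoff is 30 + 24.73 = 54.73.

54.73 thousand dollars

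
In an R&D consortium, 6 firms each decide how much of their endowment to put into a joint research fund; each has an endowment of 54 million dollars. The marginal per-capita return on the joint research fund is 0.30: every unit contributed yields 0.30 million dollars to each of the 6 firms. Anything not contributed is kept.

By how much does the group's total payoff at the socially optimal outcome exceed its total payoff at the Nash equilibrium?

259.20 million dollars

The private return per contributed unit is 0.30 < 1, so contributing 0 is dominant for every player. At the Nash equilibrium everyone keeps their 54, and the group total is 6 × 54 = 324.
Each contributed unit returns 1.800 to the group as a whole (0.30 to each of 6 players), which exceeds 1, so the social optimum is full contribution: group total = 1.800 × 324 = 583.20.
Efficiency loss = 583.20 − 324 = 259.20.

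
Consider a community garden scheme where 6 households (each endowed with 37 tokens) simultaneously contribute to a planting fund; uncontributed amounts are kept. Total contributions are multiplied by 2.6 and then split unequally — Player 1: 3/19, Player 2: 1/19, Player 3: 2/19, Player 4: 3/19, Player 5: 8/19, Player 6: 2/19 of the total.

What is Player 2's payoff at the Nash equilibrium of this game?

42.06 tokens

Player j's private return per contributed unit is 2.6 × (j's share). Contributing is weakly dominant for j when that share is at least 1/2.6 = 0.3846, and contributing 0 is dominant otherwise.
The only share above 0.3846 is Player 5's 8/19, contributing 37; the remaining 5 contribute 0. Total contributed: 37.
Player 2 keeps 37 and receives 2.6 × 37 × 1/19 = 5.06 from the planting fund, for a payoff of 42.06.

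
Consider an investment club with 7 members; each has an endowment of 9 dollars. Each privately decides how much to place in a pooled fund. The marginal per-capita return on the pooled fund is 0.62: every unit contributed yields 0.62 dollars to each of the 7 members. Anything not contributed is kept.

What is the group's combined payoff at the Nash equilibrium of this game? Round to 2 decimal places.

The private return per contributed unit is 0.62 < 1, so contributing 0 is dominant for every player. At the Nash equilibrium everyone keeps their 9, and the group total is 7 × 9 = 63.

63.00 dollars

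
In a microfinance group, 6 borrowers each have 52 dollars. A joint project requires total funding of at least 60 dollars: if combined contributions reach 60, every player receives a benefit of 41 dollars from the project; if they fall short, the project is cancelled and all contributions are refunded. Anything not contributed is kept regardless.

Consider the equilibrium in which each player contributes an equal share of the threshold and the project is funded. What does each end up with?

Equal share of the threshold: 60/6 = 10.
At this profile no one gains by cutting their contribution: any cut drops the total below 60, the project is cancelled, contributions are refunded, and the deviator ends with 52, which is less than 52 − 10 + 41 = 83. Contributing more than 10 just wastes the excess. So contributing exactly 10 is a best response.
Each player's payoff: 52 − 10 + 41 = 83.

83 dollars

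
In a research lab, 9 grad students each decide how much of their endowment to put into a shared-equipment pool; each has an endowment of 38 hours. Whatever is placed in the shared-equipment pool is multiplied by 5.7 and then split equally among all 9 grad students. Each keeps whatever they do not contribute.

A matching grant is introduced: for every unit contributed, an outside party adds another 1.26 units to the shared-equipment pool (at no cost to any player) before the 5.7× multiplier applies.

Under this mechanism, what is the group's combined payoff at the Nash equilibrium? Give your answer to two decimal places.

4405.64 hours

The effective private return per unit is now 5.7 × 2.26 / 9 = 1.4313 > 1, so every player's dominant strategy flips to full contribution.
So the Nash equilibrium is full contribution by all 9; the group earns 5.7 × 2.26 × 342 = 4405.64.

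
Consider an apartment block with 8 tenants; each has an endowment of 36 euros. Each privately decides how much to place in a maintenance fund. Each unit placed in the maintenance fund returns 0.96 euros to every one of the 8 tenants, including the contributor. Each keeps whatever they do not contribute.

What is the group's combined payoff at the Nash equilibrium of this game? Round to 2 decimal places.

The private return per contributed unit is 0.96 < 1, so contributing 0 is dominant for every player. At the Nash equilibrium everyone keeps their 36, and the group total is 8 × 36 = 288.

288.00 euros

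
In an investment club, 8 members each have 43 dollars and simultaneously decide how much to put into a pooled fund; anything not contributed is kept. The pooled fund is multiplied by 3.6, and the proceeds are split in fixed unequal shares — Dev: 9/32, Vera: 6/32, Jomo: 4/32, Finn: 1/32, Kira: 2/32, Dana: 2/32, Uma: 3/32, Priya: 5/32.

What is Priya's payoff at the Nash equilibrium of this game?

Player j's private return per contributed unit is 3.6 × (j's share). Contributing is weakly dominant for j when that share is at least 1/3.6 = 0.2778, and contributing 0 is dominant otherwise.
The only share above 0.2778 is Dev's 9/32, contributing 43; the remaining 7 contribute 0. Total contributed: 43.
Priya keeps 43 and receives 3.6 × 43 × 5/32 = 24.19 from the pooled fund, for a payoff of 67.19.

67.19 dollars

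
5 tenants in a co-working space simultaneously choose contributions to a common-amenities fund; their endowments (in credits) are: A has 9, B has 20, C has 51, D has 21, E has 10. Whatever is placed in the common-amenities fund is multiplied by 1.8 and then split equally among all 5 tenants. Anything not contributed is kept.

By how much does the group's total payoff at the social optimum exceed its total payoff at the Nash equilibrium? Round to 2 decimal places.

The private return per contributed unit is 1.8/5 = 0.3600 < 1 for every player regardless of endowment, so the Nash equilibrium is zero contribution and the group total is Σ E_j = 9 + 20 + 51 + 21 + 10 = 111.
Each contributed unit returns 1.800 to the group, so the social optimum is full contribution by everyone: group total = 1.800 × 111 = 199.80.
Efficiency loss = (1.800 − 1) × 111 = 88.80.

88.80 credits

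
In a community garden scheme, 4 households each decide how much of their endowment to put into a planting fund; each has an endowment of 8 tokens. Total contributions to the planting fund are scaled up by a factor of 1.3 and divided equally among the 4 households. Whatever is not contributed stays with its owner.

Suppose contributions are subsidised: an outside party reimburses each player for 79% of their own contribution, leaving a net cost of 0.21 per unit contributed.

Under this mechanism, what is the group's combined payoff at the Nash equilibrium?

With the mechanism, a contributed unit returns (1.3/4) / 0.21 = 1.5476 per unit of net cost to the contributor — now above 1 — so contributing fully is weakly dominant for every player.
So the Nash equilibrium is full contribution by all 4; the group earns 4 × (8 × 0.79 + 1.3 × 8) = 66.88.

66.88 tokens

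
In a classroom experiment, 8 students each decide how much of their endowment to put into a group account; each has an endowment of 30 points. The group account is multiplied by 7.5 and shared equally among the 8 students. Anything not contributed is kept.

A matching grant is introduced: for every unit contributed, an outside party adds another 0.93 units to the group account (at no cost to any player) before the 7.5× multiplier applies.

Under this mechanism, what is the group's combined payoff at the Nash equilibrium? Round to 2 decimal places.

3474.00 points

The effective private return per unit is now 7.5 × 1.93 / 8 = 1.8094 > 1, so every player's dominant strategy flips to full contribution.
So the Nash equilibrium is full contribution by all 8; the group earns 7.5 × 1.93 × 240 = 3474.00.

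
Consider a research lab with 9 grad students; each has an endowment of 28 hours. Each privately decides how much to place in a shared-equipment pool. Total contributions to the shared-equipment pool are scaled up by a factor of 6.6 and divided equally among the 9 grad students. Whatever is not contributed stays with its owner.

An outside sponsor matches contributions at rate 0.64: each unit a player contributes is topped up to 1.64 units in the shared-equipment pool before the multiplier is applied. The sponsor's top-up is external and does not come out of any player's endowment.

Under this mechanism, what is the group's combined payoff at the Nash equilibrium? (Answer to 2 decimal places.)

The effective private return per unit is now 6.6 × 1.64 / 9 = 1.2027 > 1, so every player's dominant strategy flips to full contribution.
So the Nash equilibrium is full contribution by all 9; the group earns 6.6 × 1.64 × 252 = 2727.65.

2727.65 hours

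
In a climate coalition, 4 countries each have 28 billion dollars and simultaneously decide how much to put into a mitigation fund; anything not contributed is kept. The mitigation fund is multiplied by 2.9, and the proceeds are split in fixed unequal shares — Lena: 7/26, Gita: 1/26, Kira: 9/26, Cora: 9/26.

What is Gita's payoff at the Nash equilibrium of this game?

Player j's private return per contributed unit is 2.9 × (j's share). Contributing is weakly dominant for j when that share is at least 1/2.9 = 0.3448, and contributing 0 is dominant otherwise.
Kira and Cora clear that bar, contributing 28 each; the remaining 2 contribute 0. Total contributed: 56.
Gita keeps 28 and receives 2.9 × 56 × 1/26 = 6.25 from the mitigation fund, for a payoff of 34.25.

34.25 billion dollars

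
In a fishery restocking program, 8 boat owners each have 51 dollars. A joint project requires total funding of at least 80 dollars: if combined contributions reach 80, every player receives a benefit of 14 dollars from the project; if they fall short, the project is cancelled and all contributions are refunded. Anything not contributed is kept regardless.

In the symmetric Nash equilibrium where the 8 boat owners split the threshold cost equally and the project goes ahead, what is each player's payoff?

55 dollars

Equal share of the threshold: 80/8 = 10.
At this profile no one gains by cutting their contribution: any cut drops the total below 80, the project is cancelled, contributions are refunded, and the deviator ends with 51, which is less than 51 − 10 + 14 = 55. Contributing more than 10 just wastes the excess. So contributing exactly 10 is a best response.
Each player's payoff: 51 − 10 + 14 = 55.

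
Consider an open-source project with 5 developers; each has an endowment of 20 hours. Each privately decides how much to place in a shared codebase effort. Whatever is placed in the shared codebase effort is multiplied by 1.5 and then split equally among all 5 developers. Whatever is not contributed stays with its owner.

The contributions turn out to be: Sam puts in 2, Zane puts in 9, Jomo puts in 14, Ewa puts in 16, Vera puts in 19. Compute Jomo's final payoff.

24.00 hours

Total contributed: 2 + 9 + 14 + 16 + 19 = 60.
Each receives 1.5 × 60 / 5 = 18.00 from the shared codebase effort.
Jomo keeps 20 − 14 = 6, so Jomo's payoff is 6 + 18.00 = 24.00.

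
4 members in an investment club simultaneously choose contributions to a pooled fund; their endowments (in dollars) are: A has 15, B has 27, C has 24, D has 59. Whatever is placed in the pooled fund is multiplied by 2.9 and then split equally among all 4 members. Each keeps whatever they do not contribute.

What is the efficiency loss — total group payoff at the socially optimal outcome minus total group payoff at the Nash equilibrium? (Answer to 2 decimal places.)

The private return per contributed unit is 2.9/4 = 0.7250 < 1 for every player regardless of endowment, so the Nash equilibrium is zero contribution and the group total is Σ E_j = 15 + 27 + 24 + 59 = 125.
Each contributed unit returns 2.900 to the group, so the social optimum is full contribution by everyone: group total = 2.900 × 125 = 362.50.
Efficiency loss = (2.900 − 1) × 125 = 237.50.

237.50 dollars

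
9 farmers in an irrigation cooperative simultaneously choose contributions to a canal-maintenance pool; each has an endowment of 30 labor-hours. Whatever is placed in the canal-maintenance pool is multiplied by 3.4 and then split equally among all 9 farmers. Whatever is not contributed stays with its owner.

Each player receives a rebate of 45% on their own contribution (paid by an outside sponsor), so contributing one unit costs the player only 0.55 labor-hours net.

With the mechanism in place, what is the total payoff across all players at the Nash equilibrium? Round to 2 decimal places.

270.00 labor-hours

With the mechanism, a contributed unit returns (3.4/9) / 0.55 = 0.6869 per unit of net cost — still below 1 — so contributing 0 remains dominant for every player.
Everyone keeps their endowment and the group total is 9 × 30 = 270.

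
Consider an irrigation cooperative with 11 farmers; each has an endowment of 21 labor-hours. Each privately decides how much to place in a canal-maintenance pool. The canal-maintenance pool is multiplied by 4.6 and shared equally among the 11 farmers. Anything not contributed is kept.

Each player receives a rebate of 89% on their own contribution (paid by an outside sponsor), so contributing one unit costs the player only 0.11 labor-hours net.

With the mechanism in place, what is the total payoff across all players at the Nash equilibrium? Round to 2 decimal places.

With the mechanism, a contributed unit returns (4.6/11) / 0.11 = 3.8017 per unit of net cost to the contributor — now above 1 — so contributing fully is weakly dominant for every player.
At the Nash equilibrium everyone contributes 21. Group total payoff = 11 × (21 × 0.89 + 4.6 × 21) = 1268.19.

1268.19 labor-hours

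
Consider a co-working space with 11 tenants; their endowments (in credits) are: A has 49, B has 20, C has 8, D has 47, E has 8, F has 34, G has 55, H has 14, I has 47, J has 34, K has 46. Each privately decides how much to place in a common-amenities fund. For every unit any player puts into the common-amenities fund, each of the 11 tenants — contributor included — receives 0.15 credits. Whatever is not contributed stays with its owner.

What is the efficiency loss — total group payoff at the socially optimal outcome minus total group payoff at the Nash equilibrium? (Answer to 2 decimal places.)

235.30 credits

The private return per contributed unit is 0.15 < 1 for everyone, so the Nash equilibrium is zero contribution and the group total is Σ E_j = 49 + 20 + 8 + 47 + 8 + 34 + 55 + 14 + 47 + 34 + 46 = 362.
Each contributed unit returns 1.650 to the group, so the social optimum is full contribution by everyone: group total = 1.650 × 362 = 597.30.
Efficiency loss = (1.650 − 1) × 362 = 235.30.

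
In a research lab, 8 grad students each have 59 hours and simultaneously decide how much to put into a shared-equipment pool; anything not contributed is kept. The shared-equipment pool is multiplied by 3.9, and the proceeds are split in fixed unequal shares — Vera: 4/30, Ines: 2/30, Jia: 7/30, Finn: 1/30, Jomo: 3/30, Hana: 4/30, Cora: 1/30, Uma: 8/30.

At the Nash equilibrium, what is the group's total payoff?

643.10 hours

A player with share s gets back 3.9·s per unit contributed, so full contribution is dominant for anyone with s > 1/3.9 = 0.2564 and zero contribution is dominant for anyone below.
Only Uma (8/30) clears that bar, contributing 59; the remaining 7 contribute 0. Total contributed: 59.
The shared-equipment pool pays out 3.9 × 59 = 230.10 in total (split across the unequal shares, but the aggregate is all that matters for the group sum).
The 7 free-riders keep 59 each, adding 413. Group total = 413 + 230.10 = 643.10.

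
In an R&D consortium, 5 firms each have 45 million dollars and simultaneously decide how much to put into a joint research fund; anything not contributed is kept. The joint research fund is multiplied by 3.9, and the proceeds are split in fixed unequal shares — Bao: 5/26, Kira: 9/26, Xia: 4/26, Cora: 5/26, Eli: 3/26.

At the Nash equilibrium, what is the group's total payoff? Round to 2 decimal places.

For player j, contributing a unit is worthwhile iff 3.9 × (j's share) ≥ 1, i.e. iff j's share is at least 0.2564.
Kira alone (share 9/26) is above the threshold, contributing 45; the remaining 4 contribute 0. Total contributed: 45.
The joint research fund pays out 3.9 × 45 = 175.50 in total (split across the unequal shares, but the aggregate is all that matters for the group sum).
The 4 free-riders keep 45 each, adding 180. Group total = 180 + 175.50 = 355.50.

355.50 million dollars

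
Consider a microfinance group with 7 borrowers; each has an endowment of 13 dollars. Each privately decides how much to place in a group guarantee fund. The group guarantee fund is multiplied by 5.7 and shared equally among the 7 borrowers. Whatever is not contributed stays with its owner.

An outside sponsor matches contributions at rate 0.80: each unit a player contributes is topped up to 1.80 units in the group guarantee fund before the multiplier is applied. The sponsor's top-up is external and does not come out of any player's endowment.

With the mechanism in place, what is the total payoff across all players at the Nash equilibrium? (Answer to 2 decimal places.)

933.66 dollars

With the mechanism, a contributed unit returns 5.7 × 1.80 / 7 = 1.4657 per unit of net cost to the contributor — now above 1 — so contributing fully is weakly dominant for every player.
So the Nash equilibrium is full contribution by all 7; the group earns 5.7 × 1.80 × 91 = 933.66.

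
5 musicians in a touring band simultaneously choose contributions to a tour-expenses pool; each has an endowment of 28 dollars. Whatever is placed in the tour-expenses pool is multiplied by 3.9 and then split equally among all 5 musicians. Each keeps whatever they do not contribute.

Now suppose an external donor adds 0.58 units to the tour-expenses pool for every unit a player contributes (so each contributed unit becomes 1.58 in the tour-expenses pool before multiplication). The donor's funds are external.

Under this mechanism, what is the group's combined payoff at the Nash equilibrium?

Under the mechanism each unit contributed yields 3.9 × 1.58 / 5 = 1.2324 back to its contributor per unit of net cost, which exceeds 1, making full contribution the dominant choice for everyone.
So the Nash equilibrium is full contribution by all 5; the group earns 3.9 × 1.58 × 140 = 862.68.

862.68 dollars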